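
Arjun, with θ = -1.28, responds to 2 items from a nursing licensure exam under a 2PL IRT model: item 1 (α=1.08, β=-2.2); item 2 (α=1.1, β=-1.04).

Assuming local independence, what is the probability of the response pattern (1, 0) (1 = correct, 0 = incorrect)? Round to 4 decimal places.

P(θ) = 1 / (1 + exp(−α(θ − β)))
P_1 = 1/(1+e^{-0.9936}) = 0.7298
P_2 = 1/(1+e^{0.2640}) = 0.4344
L = P_1 × (1−P_2) = 0.7298 × 0.5656 = 0.41279

0.4128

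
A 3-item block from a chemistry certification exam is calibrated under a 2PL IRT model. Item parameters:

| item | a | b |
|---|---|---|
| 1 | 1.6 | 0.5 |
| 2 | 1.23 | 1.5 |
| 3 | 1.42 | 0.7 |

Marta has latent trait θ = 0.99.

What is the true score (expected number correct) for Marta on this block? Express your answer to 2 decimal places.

1.64

P(θ) = 1 / (1 + exp(−a(θ − b)))
P_1 = 1/(1+e^{-0.7840}) = 0.6865
P_2 = 1/(1+e^{0.6273}) = 0.3481
P_3 = 1/(1+e^{-0.4118}) = 0.6015
E[score] = 0.6865 + 0.3481 + 0.6015 = 1.6362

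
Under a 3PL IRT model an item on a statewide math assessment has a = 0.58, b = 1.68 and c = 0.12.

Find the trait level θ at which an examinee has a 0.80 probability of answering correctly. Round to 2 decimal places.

3.79

P(θ) = c + (1 − c) · 1 / (1 + exp(−a(θ − b)))
Remove guessing floor: (0.80 − 0.12)/(1 − 0.12) = 0.7727
logit = ln(0.7727/0.2273) = 1.2238
θ = b + logit/(a) = 1.68 + 1.2238/0.5800 = 3.7900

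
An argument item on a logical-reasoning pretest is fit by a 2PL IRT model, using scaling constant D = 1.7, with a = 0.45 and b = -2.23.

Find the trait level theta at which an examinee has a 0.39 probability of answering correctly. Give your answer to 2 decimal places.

P(theta) = 1 / (1 + exp(−D·a(theta − b)))
logit = ln(0.3900/0.6100) = -0.4473
theta = b + logit/(1.7·a) = -2.23 + (-0.4473)/0.7650 = -2.8147

-2.81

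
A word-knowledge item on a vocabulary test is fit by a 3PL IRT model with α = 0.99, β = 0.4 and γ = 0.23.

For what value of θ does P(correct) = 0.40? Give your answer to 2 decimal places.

-0.87

P(θ) = γ + (1 − γ) · 1 / (1 + exp(−α(θ − β)))
Remove guessing floor: (0.40 − 0.23)/(1 − 0.23) = 0.2208
logit = ln(0.2208/0.7792) = -1.2611
θ = β + logit/(α) = 0.4 + (-1.2611)/0.9900 = -0.8739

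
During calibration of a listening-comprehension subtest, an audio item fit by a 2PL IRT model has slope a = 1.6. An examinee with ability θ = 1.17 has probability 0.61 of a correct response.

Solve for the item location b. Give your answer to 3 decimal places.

P(θ) = 1 / (1 + exp(−a(θ − b)))
logit(0.61) = ln(0.61/0.39) = 0.4473
b = θ − logit/(a) = 1.17 − 0.4473/1.6000 = 0.8904

0.890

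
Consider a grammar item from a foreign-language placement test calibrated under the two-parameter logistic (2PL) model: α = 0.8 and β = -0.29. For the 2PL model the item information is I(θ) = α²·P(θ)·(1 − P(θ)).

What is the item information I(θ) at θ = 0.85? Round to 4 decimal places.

0.1309

P = 1/(1+e^{-0.9120}) = 0.7134
P(1−P) = 0.7134 × 0.2866 = 0.2045
I = α² × P(1−P) = 0.8² × 0.2045 = 0.13085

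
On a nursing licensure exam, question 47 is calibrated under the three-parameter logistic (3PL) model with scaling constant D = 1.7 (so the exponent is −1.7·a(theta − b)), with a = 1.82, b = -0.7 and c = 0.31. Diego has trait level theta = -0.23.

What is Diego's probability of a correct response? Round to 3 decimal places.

0.869

P(theta) = c + (1 − c) · 1 / (1 + exp(−D·a(theta − b)))
Exponent: 1.7 × 1.82 × (-0.23 − (-0.7)) = 1.4542
1/(1 + e^{-1.4542}) = 0.8106
P = 0.31 + 0.69 × 0.8106 = 0.8693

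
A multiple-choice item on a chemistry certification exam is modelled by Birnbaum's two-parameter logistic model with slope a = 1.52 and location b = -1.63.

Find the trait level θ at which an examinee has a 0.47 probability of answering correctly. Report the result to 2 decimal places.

P(θ) = 1 / (1 + exp(−a(θ − b)))
logit = ln(0.4700/0.5300) = -0.1201
θ = b + logit/(a) = -1.63 + (-0.1201)/1.5200 = -1.7090

-1.71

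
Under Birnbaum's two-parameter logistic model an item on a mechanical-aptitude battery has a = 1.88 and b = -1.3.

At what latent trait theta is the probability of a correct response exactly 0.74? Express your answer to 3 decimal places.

-0.744

P(theta) = 1 / (1 + exp(−a(theta − b)))
logit = ln(0.7400/0.2600) = 1.0460
theta = b + logit/(a) = -1.3 + 1.0460/1.8800 = -0.7436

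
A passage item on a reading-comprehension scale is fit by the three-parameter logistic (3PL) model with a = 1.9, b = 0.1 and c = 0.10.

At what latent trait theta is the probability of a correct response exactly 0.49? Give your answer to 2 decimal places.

-0.04

P(theta) = c + (1 − c) · 1 / (1 + exp(−a(theta − b)))
Remove guessing floor: (0.49 − 0.10)/(1 − 0.10) = 0.4333
logit = ln(0.4333/0.5667) = -0.2683
theta = b + logit/(a) = 0.1 + (-0.2683)/1.9000 = -0.0412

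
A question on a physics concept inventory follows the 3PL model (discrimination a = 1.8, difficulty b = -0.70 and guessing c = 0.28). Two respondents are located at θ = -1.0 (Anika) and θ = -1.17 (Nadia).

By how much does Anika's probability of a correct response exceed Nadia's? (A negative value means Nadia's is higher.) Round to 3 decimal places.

0.049

P(θ) = c + (1 − c) · 1 / (1 + exp(−a(θ − b)))
P(Anika) = 0.5451  [exponent -0.5400]
P(Nadia) = 0.4962  [exponent -0.8460]
Difference = 0.5451 − 0.4962 = 0.0489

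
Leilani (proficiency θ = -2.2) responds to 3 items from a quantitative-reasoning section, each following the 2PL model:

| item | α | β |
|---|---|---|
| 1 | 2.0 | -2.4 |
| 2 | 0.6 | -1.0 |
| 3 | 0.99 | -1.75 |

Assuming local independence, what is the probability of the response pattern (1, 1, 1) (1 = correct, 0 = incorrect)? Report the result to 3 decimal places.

0.077

P(θ) = 1 / (1 + exp(−α(θ − β)))
P_1 = 1/(1+e^{-0.4000}) = 0.5987
P_2 = 1/(1+e^{0.7200}) = 0.3274
P_3 = 1/(1+e^{0.4455}) = 0.3904
L = P_1 × P_2 × P_3 = 0.5987 × 0.3274 × 0.3904 = 0.07653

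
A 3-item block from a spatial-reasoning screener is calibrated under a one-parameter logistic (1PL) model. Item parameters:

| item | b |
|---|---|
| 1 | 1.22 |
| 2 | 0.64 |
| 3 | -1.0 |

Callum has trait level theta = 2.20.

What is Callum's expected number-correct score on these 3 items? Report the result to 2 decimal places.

P(theta) = 1 / (1 + exp(−(theta − b)))
P_1 = 1/(1+e^{-0.9800}) = 0.7271
P_2 = 1/(1+e^{-1.5600}) = 0.8264
P_3 = 1/(1+e^{-3.2000}) = 0.9608
E[score] = 0.7271 + 0.8264 + 0.9608 = 2.5143

2.51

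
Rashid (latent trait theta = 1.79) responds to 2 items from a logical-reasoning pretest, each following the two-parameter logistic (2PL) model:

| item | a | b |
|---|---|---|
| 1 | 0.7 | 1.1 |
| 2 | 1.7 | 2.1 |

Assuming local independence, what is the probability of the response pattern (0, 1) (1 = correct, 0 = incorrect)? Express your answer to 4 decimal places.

0.1416

P(theta) = 1 / (1 + exp(−a(theta − b)))
P_1 = 1/(1+e^{-0.4830}) = 0.6185
P_2 = 1/(1+e^{0.5270}) = 0.3712
L = (1−P_1) × P_2 = 0.3815 × 0.3712 = 0.14164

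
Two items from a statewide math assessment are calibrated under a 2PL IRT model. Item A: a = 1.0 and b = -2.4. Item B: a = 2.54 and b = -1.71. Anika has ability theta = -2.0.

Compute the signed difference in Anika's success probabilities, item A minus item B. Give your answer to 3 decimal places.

P(theta) = 1 / (1 + exp(−a(theta − b)))
P_A = 0.5987
P_B = 0.3237
P_A − P_B = 0.2749

0.275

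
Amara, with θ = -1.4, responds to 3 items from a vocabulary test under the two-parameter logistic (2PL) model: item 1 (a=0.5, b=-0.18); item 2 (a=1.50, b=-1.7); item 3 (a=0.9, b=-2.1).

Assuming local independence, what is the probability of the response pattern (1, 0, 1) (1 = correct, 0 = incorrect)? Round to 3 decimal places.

P(θ) = 1 / (1 + exp(−a(θ − b)))
P_1 = 1/(1+e^{0.6100}) = 0.3521
P_2 = 1/(1+e^{-0.4500}) = 0.6106
P_3 = 1/(1+e^{-0.6300}) = 0.6525
L = P_1 × (1−P_2) × P_3 = 0.3521 × 0.3894 × 0.6525 = 0.08944

0.089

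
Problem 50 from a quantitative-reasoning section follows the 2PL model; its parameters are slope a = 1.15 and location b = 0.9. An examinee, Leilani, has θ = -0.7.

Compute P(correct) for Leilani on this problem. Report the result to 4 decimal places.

P(θ) = 1 / (1 + exp(−a(θ − b)))
Exponent: 1.15 × (-0.7 − 0.9) = -1.8400
1/(1 + e^{1.8400}) = 0.1371

0.1371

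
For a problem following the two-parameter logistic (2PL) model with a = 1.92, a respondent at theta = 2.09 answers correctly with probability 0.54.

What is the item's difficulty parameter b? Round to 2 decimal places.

2.01

P(theta) = 1 / (1 + exp(−a(theta − b)))
logit(0.54) = ln(0.54/0.46) = 0.1603
b = theta − logit/(a) = 2.09 − 0.1603/1.9200 = 2.0065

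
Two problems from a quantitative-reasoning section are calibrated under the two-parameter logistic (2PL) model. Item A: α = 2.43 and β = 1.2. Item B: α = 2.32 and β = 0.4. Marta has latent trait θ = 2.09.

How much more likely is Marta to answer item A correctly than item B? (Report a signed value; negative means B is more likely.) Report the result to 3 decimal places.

P(θ) = 1 / (1 + exp(−α(θ − β)))
P_A = 0.8968
P_B = 0.9806
P_A − P_B = -0.0837

-0.084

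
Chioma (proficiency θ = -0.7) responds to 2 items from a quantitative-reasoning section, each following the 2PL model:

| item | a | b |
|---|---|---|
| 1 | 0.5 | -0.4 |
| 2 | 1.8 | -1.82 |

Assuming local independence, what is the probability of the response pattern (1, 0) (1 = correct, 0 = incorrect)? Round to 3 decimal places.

0.054

P(θ) = 1 / (1 + exp(−a(θ − b)))
P_1 = 1/(1+e^{0.1500}) = 0.4626
P_2 = 1/(1+e^{-2.0160}) = 0.8825
L = P_1 × (1−P_2) = 0.4626 × 0.1175 = 0.05437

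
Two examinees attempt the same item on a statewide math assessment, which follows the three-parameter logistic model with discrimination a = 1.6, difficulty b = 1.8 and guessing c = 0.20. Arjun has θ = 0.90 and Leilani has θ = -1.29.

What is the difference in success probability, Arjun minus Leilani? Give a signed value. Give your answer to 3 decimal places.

P(θ) = c + (1 − c) · 1 / (1 + exp(−a(θ − b)))
P(Arjun) = 0.3532  [exponent -1.4400]
P(Leilani) = 0.2057  [exponent -4.9440]
Difference = 0.3532 − 0.2057 = 0.1476

0.148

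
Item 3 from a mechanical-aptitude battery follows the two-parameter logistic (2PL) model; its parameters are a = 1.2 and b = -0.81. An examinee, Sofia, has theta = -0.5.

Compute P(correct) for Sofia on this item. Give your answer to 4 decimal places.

0.5919

P(theta) = 1 / (1 + exp(−a(theta − b)))
Exponent: 1.2 × (-0.5 − (-0.81)) = 0.3720
1/(1 + e^{-0.3720}) = 0.5919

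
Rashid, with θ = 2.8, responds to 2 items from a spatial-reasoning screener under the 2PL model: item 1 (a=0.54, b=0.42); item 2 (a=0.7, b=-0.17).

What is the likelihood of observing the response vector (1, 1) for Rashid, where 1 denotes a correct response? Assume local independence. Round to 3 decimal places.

0.696

P(θ) = 1 / (1 + exp(−a(θ − b)))
P_1 = 1/(1+e^{-1.2852}) = 0.7833
P_2 = 1/(1+e^{-2.0790}) = 0.8888
L = P_1 × P_2 = 0.7833 × 0.8888 = 0.69626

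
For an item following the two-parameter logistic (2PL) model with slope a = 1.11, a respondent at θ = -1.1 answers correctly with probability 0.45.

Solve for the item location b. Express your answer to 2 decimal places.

P(θ) = 1 / (1 + exp(−a(θ − b)))
logit(0.45) = ln(0.45/0.55) = -0.2007
b = θ − logit/(a) = -1.1 − (-0.2007)/1.1100 = -0.9192

-0.92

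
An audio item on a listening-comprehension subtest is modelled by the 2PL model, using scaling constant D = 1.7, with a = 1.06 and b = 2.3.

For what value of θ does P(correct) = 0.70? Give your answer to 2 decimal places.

P(θ) = 1 / (1 + exp(−D·a(θ − b)))
logit = ln(0.7000/0.3000) = 0.8473
θ = b + logit/(1.7·a) = 2.3 + 0.8473/1.8020 = 2.7702

2.77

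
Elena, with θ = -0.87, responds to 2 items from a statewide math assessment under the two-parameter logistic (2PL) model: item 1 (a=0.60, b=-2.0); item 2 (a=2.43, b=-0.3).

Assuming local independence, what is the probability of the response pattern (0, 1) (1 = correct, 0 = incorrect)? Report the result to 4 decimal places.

P(θ) = 1 / (1 + exp(−a(θ − b)))
P_1 = 1/(1+e^{-0.6780}) = 0.6633
P_2 = 1/(1+e^{1.3851}) = 0.2002
L = (1−P_1) × P_2 = 0.3367 × 0.2002 = 0.06741

0.0674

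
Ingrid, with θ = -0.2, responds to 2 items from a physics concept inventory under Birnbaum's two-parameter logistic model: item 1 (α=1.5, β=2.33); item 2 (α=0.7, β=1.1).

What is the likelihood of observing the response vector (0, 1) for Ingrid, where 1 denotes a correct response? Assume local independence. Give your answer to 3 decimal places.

P(θ) = 1 / (1 + exp(−α(θ − β)))
P_1 = 1/(1+e^{3.7950}) = 0.0220
P_2 = 1/(1+e^{0.9100}) = 0.2870
L = (1−P_1) × P_2 = 0.9780 × 0.2870 = 0.28069

0.281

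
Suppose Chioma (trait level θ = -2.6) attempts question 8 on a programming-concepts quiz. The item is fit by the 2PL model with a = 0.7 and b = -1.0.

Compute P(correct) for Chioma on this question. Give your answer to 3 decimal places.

0.246

P(θ) = 1 / (1 + exp(−a(θ − b)))
Exponent: 0.7 × (-2.6 − (-1.0)) = -1.1200
1/(1 + e^{1.1200}) = 0.2460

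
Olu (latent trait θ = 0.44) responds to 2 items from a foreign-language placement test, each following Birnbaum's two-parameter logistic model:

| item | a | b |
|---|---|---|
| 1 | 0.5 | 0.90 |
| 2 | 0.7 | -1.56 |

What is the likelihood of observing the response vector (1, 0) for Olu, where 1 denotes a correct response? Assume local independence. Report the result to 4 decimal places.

P(θ) = 1 / (1 + exp(−a(θ − b)))
P_1 = 1/(1+e^{0.2300}) = 0.4428
P_2 = 1/(1+e^{-1.4000}) = 0.8022
L = P_1 × (1−P_2) = 0.4428 × 0.1978 = 0.08758

0.0876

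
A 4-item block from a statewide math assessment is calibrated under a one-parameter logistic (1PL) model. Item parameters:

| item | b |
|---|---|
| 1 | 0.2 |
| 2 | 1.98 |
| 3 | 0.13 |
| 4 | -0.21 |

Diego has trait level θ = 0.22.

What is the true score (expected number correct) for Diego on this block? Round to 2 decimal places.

1.78

P(θ) = 1 / (1 + exp(−(θ − b)))
P_1 = 1/(1+e^{-0.0200}) = 0.5050
P_2 = 1/(1+e^{1.7600}) = 0.1468
P_3 = 1/(1+e^{-0.0900}) = 0.5225
P_4 = 1/(1+e^{-0.4300}) = 0.6059
E[score] = 0.5050 + 0.1468 + 0.5225 + 0.6059 = 1.7801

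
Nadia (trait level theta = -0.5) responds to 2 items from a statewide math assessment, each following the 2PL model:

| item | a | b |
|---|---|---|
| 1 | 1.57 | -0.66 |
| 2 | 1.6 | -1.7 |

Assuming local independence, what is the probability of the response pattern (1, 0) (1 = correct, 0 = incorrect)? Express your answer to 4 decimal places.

P(theta) = 1 / (1 + exp(−a(theta − b)))
P_1 = 1/(1+e^{-0.2512}) = 0.5625
P_2 = 1/(1+e^{-1.9200}) = 0.8721
L = P_1 × (1−P_2) = 0.5625 × 0.1279 = 0.07192

0.0719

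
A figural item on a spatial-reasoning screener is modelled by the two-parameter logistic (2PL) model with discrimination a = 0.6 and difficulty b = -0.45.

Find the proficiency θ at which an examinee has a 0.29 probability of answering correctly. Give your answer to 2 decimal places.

-1.94

P(θ) = 1 / (1 + exp(−a(θ − b)))
logit = ln(0.2900/0.7100) = -0.8954
θ = b + logit/(a) = -0.45 + (-0.8954)/0.6000 = -1.9423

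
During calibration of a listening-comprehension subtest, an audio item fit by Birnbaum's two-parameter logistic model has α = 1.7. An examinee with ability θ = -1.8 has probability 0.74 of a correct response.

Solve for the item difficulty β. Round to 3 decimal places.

P(θ) = 1 / (1 + exp(−α(θ − β)))
logit(0.74) = ln(0.74/0.26) = 1.0460
β = θ − logit/(α) = -1.8 − 1.0460/1.7000 = -2.4153

-2.415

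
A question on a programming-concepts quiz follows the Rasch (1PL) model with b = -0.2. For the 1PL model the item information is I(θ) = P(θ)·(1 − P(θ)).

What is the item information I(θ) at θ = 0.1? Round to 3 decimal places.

0.244

P = 1/(1+e^{-0.3000}) = 0.5744
P(1−P) = 0.5744 × 0.4256 = 0.2445
I = P(1−P) = 0.24446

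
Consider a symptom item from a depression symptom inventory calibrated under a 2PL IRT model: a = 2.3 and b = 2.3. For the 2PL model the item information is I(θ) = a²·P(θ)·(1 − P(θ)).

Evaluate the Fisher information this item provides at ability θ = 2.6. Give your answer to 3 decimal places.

1.177

P = 1/(1+e^{-0.6900}) = 0.6660
P(1−P) = 0.6660 × 0.3340 = 0.2225
I = a² × P(1−P) = 2.3² × 0.2225 = 1.17679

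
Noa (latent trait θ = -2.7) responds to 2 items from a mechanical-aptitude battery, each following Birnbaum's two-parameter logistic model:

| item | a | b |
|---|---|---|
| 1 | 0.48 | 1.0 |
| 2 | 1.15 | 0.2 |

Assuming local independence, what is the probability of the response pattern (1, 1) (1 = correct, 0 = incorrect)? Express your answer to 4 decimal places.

P(θ) = 1 / (1 + exp(−a(θ − b)))
P_1 = 1/(1+e^{1.7760}) = 0.1448
P_2 = 1/(1+e^{3.3350}) = 0.0344
L = P_1 × P_2 = 0.1448 × 0.0344 = 0.00498

0.0050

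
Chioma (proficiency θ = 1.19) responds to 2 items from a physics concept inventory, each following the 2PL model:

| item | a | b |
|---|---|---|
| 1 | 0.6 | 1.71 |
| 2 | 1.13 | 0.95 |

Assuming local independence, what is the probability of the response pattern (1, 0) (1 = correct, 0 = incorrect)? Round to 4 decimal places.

0.1828

P(θ) = 1 / (1 + exp(−a(θ − b)))
P_1 = 1/(1+e^{0.3120}) = 0.4226
P_2 = 1/(1+e^{-0.2712}) = 0.5674
L = P_1 × (1−P_2) = 0.4226 × 0.4326 = 0.18283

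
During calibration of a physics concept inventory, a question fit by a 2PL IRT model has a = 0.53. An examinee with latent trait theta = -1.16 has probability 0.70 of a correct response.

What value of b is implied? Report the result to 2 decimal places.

P(theta) = 1 / (1 + exp(−a(theta − b)))
logit(0.70) = ln(0.70/0.30) = 0.8473
b = theta − logit/(a) = -1.16 − 0.8473/0.5300 = -2.7587

-2.76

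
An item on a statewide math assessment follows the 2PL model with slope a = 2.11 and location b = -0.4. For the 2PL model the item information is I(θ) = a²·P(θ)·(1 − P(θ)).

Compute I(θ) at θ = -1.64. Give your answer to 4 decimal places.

0.2825

P = 1/(1+e^{2.6164}) = 0.0681
P(1−P) = 0.0681 × 0.9319 = 0.0635
I = a² × P(1−P) = 2.11² × 0.0635 = 0.28250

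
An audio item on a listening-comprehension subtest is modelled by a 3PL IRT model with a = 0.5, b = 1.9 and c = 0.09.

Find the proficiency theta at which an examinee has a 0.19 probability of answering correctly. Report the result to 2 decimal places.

P(theta) = c + (1 − c) · 1 / (1 + exp(−a(theta − b)))
Remove guessing floor: (0.19 − 0.09)/(1 − 0.09) = 0.1099
logit = ln(0.1099/0.8901) = -2.0919
theta = b + logit/(a) = 1.9 + (-2.0919)/0.5000 = -2.2837

-2.28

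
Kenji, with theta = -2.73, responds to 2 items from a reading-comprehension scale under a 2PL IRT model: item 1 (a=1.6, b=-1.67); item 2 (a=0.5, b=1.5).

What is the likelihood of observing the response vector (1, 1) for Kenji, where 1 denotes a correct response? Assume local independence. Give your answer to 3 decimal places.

P(theta) = 1 / (1 + exp(−a(theta − b)))
P_1 = 1/(1+e^{1.6960}) = 0.1550
P_2 = 1/(1+e^{2.1150}) = 0.1076
L = P_1 × P_2 = 0.1550 × 0.1076 = 0.01668

0.017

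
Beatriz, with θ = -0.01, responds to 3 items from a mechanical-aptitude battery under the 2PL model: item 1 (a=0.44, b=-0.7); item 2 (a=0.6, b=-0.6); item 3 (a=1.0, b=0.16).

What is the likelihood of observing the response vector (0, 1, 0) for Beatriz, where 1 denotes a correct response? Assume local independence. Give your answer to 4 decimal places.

P(θ) = 1 / (1 + exp(−a(θ − b)))
P_1 = 1/(1+e^{-0.3036}) = 0.5753
P_2 = 1/(1+e^{-0.3540}) = 0.5876
P_3 = 1/(1+e^{0.1700}) = 0.4576
L = (1−P_1) × P_2 × (1−P_3) = 0.4247 × 0.5876 × 0.5424 = 0.13535

0.1353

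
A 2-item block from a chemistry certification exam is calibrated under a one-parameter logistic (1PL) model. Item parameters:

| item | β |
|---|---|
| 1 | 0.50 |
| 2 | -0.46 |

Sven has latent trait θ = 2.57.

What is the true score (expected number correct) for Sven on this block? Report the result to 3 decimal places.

P(θ) = 1 / (1 + exp(−(θ − β)))
P_1 = 1/(1+e^{-2.0700}) = 0.8880
P_2 = 1/(1+e^{-3.0300}) = 0.9539
E[score] = 0.8880 + 0.9539 = 1.8419

1.842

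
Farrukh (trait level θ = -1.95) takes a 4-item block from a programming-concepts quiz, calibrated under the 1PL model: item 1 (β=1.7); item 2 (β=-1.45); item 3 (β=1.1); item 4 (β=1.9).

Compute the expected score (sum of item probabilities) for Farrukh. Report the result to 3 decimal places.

P(θ) = 1 / (1 + exp(−(θ − β)))
P_1 = 1/(1+e^{3.6500}) = 0.0253
P_2 = 1/(1+e^{0.5000}) = 0.3775
P_3 = 1/(1+e^{3.0500}) = 0.0452
P_4 = 1/(1+e^{3.8500}) = 0.0208
E[score] = 0.0253 + 0.3775 + 0.0452 + 0.0208 = 0.4689

0.469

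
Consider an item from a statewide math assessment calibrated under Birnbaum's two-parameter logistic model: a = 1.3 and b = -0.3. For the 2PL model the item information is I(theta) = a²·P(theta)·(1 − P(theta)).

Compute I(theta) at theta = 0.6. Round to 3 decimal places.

0.305

P = 1/(1+e^{-1.1700}) = 0.7631
P(1−P) = 0.7631 × 0.2369 = 0.1808
I = a² × P(1−P) = 1.3² × 0.1808 = 0.30548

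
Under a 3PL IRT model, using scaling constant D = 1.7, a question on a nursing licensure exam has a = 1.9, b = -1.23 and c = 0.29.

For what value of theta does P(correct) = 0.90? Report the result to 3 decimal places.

P(theta) = c + (1 − c) · 1 / (1 + exp(−D·a(theta − b)))
Remove guessing floor: (0.90 − 0.29)/(1 − 0.29) = 0.8592
logit = ln(0.8592/0.1408) = 1.8083
theta = b + logit/(1.7·a) = -1.23 + 1.8083/3.2300 = -0.6702

-0.670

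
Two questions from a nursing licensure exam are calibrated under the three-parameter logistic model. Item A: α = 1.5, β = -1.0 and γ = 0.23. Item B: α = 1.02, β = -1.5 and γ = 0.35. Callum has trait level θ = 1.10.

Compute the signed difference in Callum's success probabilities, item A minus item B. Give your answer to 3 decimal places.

P(θ) = γ + (1 − γ) · 1 / (1 + exp(−α(θ − β)))
P_A = 0.9684
P_B = 0.9572
P_A − P_B = 0.0112

0.011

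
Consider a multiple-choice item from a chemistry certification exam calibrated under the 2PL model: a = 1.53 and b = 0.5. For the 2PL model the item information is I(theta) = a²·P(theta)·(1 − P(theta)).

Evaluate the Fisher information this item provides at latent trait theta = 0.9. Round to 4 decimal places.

P = 1/(1+e^{-0.6120}) = 0.6484
P(1−P) = 0.6484 × 0.3516 = 0.2280
I = a² × P(1−P) = 1.53² × 0.2280 = 0.53367

0.5337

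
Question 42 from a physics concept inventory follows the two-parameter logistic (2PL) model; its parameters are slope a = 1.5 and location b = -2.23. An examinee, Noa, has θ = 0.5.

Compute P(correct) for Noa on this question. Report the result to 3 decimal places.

0.984

P(θ) = 1 / (1 + exp(−a(θ − b)))
Exponent: 1.5 × (0.5 − (-2.23)) = 4.0950
1/(1 + e^{-4.0950}) = 0.9836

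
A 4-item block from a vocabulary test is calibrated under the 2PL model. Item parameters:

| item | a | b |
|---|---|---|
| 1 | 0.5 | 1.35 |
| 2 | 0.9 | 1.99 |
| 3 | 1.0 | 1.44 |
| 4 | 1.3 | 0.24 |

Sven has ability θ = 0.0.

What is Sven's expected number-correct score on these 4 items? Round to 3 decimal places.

1.095

P(θ) = 1 / (1 + exp(−a(θ − b)))
P_1 = 1/(1+e^{0.6750}) = 0.3374
P_2 = 1/(1+e^{1.7910}) = 0.1430
P_3 = 1/(1+e^{1.4400}) = 0.1915
P_4 = 1/(1+e^{0.3120}) = 0.4226
E[score] = 0.3374 + 0.1430 + 0.1915 + 0.4226 = 1.0945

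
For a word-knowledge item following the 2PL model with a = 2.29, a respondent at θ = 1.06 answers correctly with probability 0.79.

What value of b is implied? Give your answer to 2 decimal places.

P(θ) = 1 / (1 + exp(−a(θ − b)))
logit(0.79) = ln(0.79/0.21) = 1.3249
b = θ − logit/(a) = 1.06 − 1.3249/2.2900 = 0.4814

0.48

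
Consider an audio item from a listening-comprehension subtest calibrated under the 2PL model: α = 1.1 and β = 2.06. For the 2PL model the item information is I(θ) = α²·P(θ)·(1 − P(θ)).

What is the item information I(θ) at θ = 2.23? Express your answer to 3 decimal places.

P = 1/(1+e^{-0.1870}) = 0.5466
P(1−P) = 0.5466 × 0.4534 = 0.2478
I = α² × P(1−P) = 1.1² × 0.2478 = 0.29987

0.300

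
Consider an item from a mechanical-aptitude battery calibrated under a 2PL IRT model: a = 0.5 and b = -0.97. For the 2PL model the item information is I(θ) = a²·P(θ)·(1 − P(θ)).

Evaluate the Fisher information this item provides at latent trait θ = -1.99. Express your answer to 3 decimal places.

0.059

P = 1/(1+e^{0.5100}) = 0.3752
P(1−P) = 0.3752 × 0.6248 = 0.2344
I = a² × P(1−P) = 0.5² × 0.2344 = 0.05861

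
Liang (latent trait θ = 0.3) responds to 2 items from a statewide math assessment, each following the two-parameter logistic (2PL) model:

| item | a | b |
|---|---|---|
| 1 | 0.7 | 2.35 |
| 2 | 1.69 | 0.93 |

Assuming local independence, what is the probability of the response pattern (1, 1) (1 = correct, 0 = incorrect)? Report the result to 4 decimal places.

0.0493

P(θ) = 1 / (1 + exp(−a(θ − b)))
P_1 = 1/(1+e^{1.4350}) = 0.1923
P_2 = 1/(1+e^{1.0647}) = 0.2564
L = P_1 × P_2 = 0.1923 × 0.2564 = 0.04931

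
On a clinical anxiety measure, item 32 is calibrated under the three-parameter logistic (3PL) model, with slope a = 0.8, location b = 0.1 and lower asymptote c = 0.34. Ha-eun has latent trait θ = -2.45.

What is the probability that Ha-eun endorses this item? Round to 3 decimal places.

P(θ) = c + (1 − c) · 1 / (1 + exp(−a(θ − b)))
Exponent: 0.8 × (-2.45 − 0.1) = -2.0400
1/(1 + e^{2.0400}) = 0.1151
P = 0.34 + 0.66 × 0.1151 = 0.4159

0.416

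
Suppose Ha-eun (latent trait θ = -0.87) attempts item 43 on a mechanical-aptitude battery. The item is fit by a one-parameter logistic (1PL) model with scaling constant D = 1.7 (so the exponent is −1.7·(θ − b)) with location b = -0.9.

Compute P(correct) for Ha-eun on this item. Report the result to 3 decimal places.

0.513

P(θ) = 1 / (1 + exp(−D·(θ − b)))
Exponent: 1.7 × (-0.87 − (-0.9)) = 0.0510
1/(1 + e^{-0.0510}) = 0.5127
P = 0.5127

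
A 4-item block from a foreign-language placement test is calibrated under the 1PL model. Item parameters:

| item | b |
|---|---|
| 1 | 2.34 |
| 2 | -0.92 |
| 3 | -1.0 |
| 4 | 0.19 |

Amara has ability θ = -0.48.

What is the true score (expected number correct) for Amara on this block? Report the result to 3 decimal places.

1.630

P(θ) = 1 / (1 + exp(−(θ − b)))
P_1 = 1/(1+e^{2.8200}) = 0.0563
P_2 = 1/(1+e^{-0.4400}) = 0.6083
P_3 = 1/(1+e^{-0.5200}) = 0.6271
P_4 = 1/(1+e^{0.6700}) = 0.3385
E[score] = 0.0563 + 0.6083 + 0.6271 + 0.3385 = 1.6302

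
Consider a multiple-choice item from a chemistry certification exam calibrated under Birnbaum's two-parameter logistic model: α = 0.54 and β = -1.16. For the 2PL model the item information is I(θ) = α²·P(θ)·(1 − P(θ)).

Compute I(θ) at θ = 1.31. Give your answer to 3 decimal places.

P = 1/(1+e^{-1.3338}) = 0.7915
P(1−P) = 0.7915 × 0.2085 = 0.1650
I = α² × P(1−P) = 0.54² × 0.1650 = 0.04813

0.048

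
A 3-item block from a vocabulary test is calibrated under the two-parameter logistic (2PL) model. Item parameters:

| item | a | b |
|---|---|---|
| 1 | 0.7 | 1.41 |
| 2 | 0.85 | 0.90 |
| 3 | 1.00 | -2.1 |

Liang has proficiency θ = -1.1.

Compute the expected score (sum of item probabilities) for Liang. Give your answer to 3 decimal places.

1.033

P(θ) = 1 / (1 + exp(−a(θ − b)))
P_1 = 1/(1+e^{1.7570}) = 0.1472
P_2 = 1/(1+e^{1.7000}) = 0.1545
P_3 = 1/(1+e^{-1.0000}) = 0.7311
E[score] = 0.1472 + 0.1545 + 0.7311 = 1.0327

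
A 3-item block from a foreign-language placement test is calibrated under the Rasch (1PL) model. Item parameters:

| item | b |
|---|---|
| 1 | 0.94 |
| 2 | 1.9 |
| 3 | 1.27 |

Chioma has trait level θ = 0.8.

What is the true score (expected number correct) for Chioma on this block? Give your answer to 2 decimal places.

1.10

P(θ) = 1 / (1 + exp(−(θ − b)))
P_1 = 1/(1+e^{0.1400}) = 0.4651
P_2 = 1/(1+e^{1.1000}) = 0.2497
P_3 = 1/(1+e^{0.4700}) = 0.3846
E[score] = 0.4651 + 0.2497 + 0.3846 = 1.0994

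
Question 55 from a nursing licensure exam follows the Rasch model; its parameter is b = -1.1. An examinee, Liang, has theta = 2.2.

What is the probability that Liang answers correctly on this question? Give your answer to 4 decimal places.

P(theta) = 1 / (1 + exp(−(theta − b)))
Exponent: (2.2 − (-1.1)) = 3.3000
1/(1 + e^{-3.3000}) = 0.9644
P = 0.9644

0.9644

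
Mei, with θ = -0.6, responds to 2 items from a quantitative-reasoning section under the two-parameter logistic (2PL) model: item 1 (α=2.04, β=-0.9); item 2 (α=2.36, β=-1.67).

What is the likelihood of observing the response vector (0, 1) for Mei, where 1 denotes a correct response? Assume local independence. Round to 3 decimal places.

0.326

P(θ) = 1 / (1 + exp(−α(θ − β)))
P_1 = 1/(1+e^{-0.6120}) = 0.6484
P_2 = 1/(1+e^{-2.5252}) = 0.9259
L = (1−P_1) × P_2 = 0.3516 × 0.9259 = 0.32555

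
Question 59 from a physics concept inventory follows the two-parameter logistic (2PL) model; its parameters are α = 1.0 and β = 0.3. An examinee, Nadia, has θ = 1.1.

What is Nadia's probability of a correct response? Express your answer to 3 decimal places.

P(θ) = 1 / (1 + exp(−α(θ − β)))
Exponent: 1.0 × (1.1 − 0.3) = 0.8000
1/(1 + e^{-0.8000}) = 0.6900

0.690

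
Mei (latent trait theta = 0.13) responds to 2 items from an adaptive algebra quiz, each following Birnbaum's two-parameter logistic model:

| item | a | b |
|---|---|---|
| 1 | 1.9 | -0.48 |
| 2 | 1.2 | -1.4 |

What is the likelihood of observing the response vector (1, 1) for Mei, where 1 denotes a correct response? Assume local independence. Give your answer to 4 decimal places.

P(theta) = 1 / (1 + exp(−a(theta − b)))
P_1 = 1/(1+e^{-1.1590}) = 0.7612
P_2 = 1/(1+e^{-1.8360}) = 0.8625
L = P_1 × P_2 = 0.7612 × 0.8625 = 0.65647

0.6565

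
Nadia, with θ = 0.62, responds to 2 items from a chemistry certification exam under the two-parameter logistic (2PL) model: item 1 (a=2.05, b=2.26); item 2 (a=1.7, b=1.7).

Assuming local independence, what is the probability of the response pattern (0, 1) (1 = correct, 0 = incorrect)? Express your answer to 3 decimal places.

P(θ) = 1 / (1 + exp(−a(θ − b)))
P_1 = 1/(1+e^{3.3620}) = 0.0335
P_2 = 1/(1+e^{1.8360}) = 0.1375
L = (1−P_1) × P_2 = 0.9665 × 0.1375 = 0.13292

0.133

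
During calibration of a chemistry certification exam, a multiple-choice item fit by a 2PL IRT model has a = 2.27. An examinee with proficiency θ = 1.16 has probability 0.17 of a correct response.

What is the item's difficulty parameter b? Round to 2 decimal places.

1.86

P(θ) = 1 / (1 + exp(−a(θ − b)))
logit(0.17) = ln(0.17/0.83) = -1.5856
b = θ − logit/(a) = 1.16 − (-1.5856)/2.2700 = 1.8585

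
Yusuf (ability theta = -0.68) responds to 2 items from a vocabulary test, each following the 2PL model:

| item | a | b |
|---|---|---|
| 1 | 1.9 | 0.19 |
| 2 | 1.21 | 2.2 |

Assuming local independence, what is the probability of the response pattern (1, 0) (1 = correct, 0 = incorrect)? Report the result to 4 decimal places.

P(theta) = 1 / (1 + exp(−a(theta − b)))
P_1 = 1/(1+e^{1.6530}) = 0.1607
P_2 = 1/(1+e^{3.4848}) = 0.0297
L = P_1 × (1−P_2) = 0.1607 × 0.9703 = 0.15592

0.1559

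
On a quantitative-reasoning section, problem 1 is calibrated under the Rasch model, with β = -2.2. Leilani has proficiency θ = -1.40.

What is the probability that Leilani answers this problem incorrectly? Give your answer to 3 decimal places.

P(θ) = 1 / (1 + exp(−(θ − β)))
Exponent: (-1.40 − (-2.2)) = 0.8000
1/(1 + e^{-0.8000}) = 0.6900
P = 0.6900
P(incorrect) = 1 − 0.6900 = 0.3100

0.310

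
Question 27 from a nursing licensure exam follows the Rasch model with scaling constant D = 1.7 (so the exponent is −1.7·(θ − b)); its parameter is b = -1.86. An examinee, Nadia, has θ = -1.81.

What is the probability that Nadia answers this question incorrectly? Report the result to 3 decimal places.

P(θ) = 1 / (1 + exp(−D·(θ − b)))
Exponent: 1.7 × (-1.81 − (-1.86)) = 0.0850
1/(1 + e^{-0.0850}) = 0.5212
P = 0.5212
P(incorrect) = 1 − 0.5212 = 0.4788

0.479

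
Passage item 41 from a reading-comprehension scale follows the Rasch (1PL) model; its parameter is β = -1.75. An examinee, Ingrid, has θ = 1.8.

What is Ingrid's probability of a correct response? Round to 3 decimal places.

0.972

P(θ) = 1 / (1 + exp(−(θ − β)))
Exponent: (1.8 − (-1.75)) = 3.5500
1/(1 + e^{-3.5500}) = 0.9721
P = 0.9721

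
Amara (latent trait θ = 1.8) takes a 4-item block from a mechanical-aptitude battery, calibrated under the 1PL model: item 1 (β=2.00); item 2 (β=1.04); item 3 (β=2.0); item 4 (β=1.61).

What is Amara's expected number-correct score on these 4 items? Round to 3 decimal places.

P(θ) = 1 / (1 + exp(−(θ − β)))
P_1 = 1/(1+e^{0.2000}) = 0.4502
P_2 = 1/(1+e^{-0.7600}) = 0.6814
P_3 = 1/(1+e^{0.2000}) = 0.4502
P_4 = 1/(1+e^{-0.1900}) = 0.5474
E[score] = 0.4502 + 0.6814 + 0.4502 + 0.5474 = 2.1290

2.129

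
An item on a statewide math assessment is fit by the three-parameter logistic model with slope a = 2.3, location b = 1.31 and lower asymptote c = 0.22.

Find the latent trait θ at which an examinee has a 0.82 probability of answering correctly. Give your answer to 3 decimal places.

1.833

P(θ) = c + (1 − c) · 1 / (1 + exp(−a(θ − b)))
Remove guessing floor: (0.82 − 0.22)/(1 − 0.22) = 0.7692
logit = ln(0.7692/0.2308) = 1.2040
θ = b + logit/(a) = 1.31 + 1.2040/2.3000 = 1.8335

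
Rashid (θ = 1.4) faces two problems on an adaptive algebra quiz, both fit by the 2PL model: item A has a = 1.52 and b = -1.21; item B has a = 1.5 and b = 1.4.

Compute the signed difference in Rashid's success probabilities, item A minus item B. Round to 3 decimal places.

P(θ) = 1 / (1 + exp(−a(θ − b)))
P_A = 0.9814
P_B = 0.5000
P_A − P_B = 0.4814

0.481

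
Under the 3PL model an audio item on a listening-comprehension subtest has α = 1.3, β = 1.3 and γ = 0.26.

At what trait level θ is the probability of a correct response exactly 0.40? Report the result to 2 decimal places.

0.18

P(θ) = γ + (1 − γ) · 1 / (1 + exp(−α(θ − β)))
Remove guessing floor: (0.40 − 0.26)/(1 − 0.26) = 0.1892
logit = ln(0.1892/0.8108) = -1.4553
θ = β + logit/(α) = 1.3 + (-1.4553)/1.3000 = 0.1805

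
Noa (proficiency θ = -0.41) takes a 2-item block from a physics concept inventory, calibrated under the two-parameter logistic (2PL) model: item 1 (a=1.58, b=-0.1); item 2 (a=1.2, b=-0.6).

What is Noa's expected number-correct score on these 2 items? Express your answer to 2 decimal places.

P(θ) = 1 / (1 + exp(−a(θ − b)))
P_1 = 1/(1+e^{0.4898}) = 0.3799
P_2 = 1/(1+e^{-0.2280}) = 0.5568
E[score] = 0.3799 + 0.5568 = 0.9367

0.94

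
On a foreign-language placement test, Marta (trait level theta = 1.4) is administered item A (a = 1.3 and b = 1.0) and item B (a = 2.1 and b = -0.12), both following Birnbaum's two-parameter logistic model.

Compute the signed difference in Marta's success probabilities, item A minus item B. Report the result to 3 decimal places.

-0.333

P(theta) = 1 / (1 + exp(−a(theta − b)))
P_A = 0.6271
P_B = 0.9605
P_A − P_B = -0.3334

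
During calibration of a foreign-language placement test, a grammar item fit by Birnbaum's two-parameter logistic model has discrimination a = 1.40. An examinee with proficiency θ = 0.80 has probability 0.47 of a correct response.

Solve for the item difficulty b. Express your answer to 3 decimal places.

P(θ) = 1 / (1 + exp(−a(θ − b)))
logit(0.47) = ln(0.47/0.53) = -0.1201
b = θ − logit/(a) = 0.80 − (-0.1201)/1.4000 = 0.8858

0.886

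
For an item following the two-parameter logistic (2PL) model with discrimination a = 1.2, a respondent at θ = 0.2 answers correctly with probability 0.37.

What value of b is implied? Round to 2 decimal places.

0.64

P(θ) = 1 / (1 + exp(−a(θ − b)))
logit(0.37) = ln(0.37/0.63) = -0.5322
b = θ − logit/(a) = 0.2 − (-0.5322)/1.2000 = 0.6435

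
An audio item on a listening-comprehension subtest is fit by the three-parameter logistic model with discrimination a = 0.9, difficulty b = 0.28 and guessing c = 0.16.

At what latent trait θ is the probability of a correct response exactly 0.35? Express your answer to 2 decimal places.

-1.09

P(θ) = c + (1 − c) · 1 / (1 + exp(−a(θ − b)))
Remove guessing floor: (0.35 − 0.16)/(1 − 0.16) = 0.2262
logit = ln(0.2262/0.7738) = -1.2299
θ = b + logit/(a) = 0.28 + (-1.2299)/0.9000 = -1.0866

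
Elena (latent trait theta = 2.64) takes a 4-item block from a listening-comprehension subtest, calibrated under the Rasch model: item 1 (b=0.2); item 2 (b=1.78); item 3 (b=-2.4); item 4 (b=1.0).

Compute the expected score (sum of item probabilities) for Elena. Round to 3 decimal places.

P(theta) = 1 / (1 + exp(−(theta − b)))
P_1 = 1/(1+e^{-2.4400}) = 0.9198
P_2 = 1/(1+e^{-0.8600}) = 0.7027
P_3 = 1/(1+e^{-5.0400}) = 0.9936
P_4 = 1/(1+e^{-1.6400}) = 0.8375
E[score] = 0.9198 + 0.7027 + 0.9936 + 0.8375 = 3.4536

3.454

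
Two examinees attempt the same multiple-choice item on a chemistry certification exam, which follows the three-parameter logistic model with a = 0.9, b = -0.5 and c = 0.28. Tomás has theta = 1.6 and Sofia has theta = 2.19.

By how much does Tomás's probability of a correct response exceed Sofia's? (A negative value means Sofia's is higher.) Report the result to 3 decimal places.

-0.036

P(theta) = c + (1 − c) · 1 / (1 + exp(−a(theta − b)))
P(Tomás) = 0.9055  [exponent 1.8900]
P(Sofia) = 0.9413  [exponent 2.4210]
Difference = 0.9055 − 0.9413 = -0.0358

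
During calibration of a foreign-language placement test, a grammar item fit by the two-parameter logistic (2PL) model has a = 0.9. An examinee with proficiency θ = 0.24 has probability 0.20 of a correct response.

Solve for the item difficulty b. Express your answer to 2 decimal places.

P(θ) = 1 / (1 + exp(−a(θ − b)))
logit(0.20) = ln(0.20/0.80) = -1.3863
b = θ − logit/(a) = 0.24 − (-1.3863)/0.9000 = 1.7803

1.78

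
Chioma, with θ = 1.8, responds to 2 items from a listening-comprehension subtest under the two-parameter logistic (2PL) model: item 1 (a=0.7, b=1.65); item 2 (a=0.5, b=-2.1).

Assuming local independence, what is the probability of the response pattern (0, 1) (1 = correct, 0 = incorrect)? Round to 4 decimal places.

P(θ) = 1 / (1 + exp(−a(θ − b)))
P_1 = 1/(1+e^{-0.1050}) = 0.5262
P_2 = 1/(1+e^{-1.9500}) = 0.8754
L = (1−P_1) × P_2 = 0.4738 × 0.8754 = 0.41476

0.4148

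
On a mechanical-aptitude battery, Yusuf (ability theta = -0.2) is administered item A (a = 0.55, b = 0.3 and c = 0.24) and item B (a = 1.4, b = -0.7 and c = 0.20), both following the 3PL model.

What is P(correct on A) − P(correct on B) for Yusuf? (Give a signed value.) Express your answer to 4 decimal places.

P(theta) = c + (1 − c) · 1 / (1 + exp(−a(theta − b)))
P_A = 0.5681
P_B = 0.7346
P_A − P_B = -0.1665

-0.1665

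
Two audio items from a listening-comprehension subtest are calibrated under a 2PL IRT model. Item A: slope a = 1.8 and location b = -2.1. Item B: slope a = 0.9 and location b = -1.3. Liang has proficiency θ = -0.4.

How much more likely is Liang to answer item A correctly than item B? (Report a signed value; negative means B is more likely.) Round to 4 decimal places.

P(θ) = 1 / (1 + exp(−a(θ − b)))
P_A = 0.9552
P_B = 0.6921
P_A − P_B = 0.2631

0.2631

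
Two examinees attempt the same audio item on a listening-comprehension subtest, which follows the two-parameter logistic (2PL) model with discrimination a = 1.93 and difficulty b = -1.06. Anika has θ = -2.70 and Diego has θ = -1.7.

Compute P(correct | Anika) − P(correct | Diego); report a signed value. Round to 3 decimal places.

P(θ) = 1 / (1 + exp(−a(θ − b)))
P(Anika) = 0.0405  [exponent -3.1652]
P(Diego) = 0.2253  [exponent -1.2352]
Difference = 0.0405 − 0.2253 = -0.1848

-0.185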